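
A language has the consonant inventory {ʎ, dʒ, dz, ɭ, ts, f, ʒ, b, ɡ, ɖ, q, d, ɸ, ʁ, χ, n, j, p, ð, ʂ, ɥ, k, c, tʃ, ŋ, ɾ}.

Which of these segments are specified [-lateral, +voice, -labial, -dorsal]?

Checking each segment against [-lateral], [+voice], [-labial], [-dorsal]: /dʒ/ (voiced postalveolar affricate), /dz/ (voiced alveolar affricate), /ʒ/ (voiced postalveolar fricative), /ɖ/ (voiced retroflex stop), /d/ (voiced alveolar stop), /n/ (alveolar nasal), among others, satisfy every feature; every other segment in the inventory fails at least one.

dʒ, dz, ʒ, ɖ, d, n, ð, ɾ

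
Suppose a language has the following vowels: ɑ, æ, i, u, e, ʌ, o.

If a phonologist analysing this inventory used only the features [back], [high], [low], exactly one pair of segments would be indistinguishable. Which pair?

On the given features, /ʌ/ and /o/ have an identical profile: [+back], [−high], [−low]. No other two segments in the inventory coincide on all 3 features. (They do differ in [labial], [round] and [tense], which are not among the given features.)

ʌ, o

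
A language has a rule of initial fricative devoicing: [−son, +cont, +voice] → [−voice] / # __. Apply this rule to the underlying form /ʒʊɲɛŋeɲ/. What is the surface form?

[ʃʊɲɛŋeɲ]

The only segment in the rule's environment that also matches [−son, +cont, +voice] is /ʒ/. Applying [−voice] turns the voiced postalveolar fricative into /ʃ/ (voiceless postalveolar fricative), giving [ʃʊɲɛŋeɲ].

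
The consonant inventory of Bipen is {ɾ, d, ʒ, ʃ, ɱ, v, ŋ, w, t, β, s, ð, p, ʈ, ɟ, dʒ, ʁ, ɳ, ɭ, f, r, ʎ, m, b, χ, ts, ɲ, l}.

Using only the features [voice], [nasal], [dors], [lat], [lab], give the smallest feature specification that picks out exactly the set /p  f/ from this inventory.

/p, f/ are all [-voice], [+labial], and no other segment in the inventory matches both values. Dropping any one of them over-generates: [+labial] alone would also admit /ɱ, v, w, β, …/; [-voice] alone would also admit /ʃ, t, s, ʈ, …/. No other single listed feature picks out exactly this set either, so fewer than two features will not do.

[-voice, +lab]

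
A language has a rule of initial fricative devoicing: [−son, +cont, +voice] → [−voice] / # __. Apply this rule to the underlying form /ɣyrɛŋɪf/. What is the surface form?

/ɣ/ satisfies [−son, +cont, +voice] and sits in # __. The [−voice] counterpart of the voiced velar fricative is /x/. Other segments in /ɣyrɛŋɪf/ either fail the structural description or are not in the environment, so the surface form is [xyrɛŋɪf].

[xyrɛŋɪf]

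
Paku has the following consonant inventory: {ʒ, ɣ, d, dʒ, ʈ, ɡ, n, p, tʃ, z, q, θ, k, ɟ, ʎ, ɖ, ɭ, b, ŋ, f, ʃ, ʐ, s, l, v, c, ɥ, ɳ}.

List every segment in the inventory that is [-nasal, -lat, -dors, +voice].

ʒ, d, dʒ, z, ɖ, b, ʐ, v

Checking each segment against [-nasal], [-lateral], [-dorsal], [+voice]: /ʒ/ (voiced postalveolar fricative), /d/ (voiced alveolar stop), /dʒ/ (voiced postalveolar affricate), /z/ (voiced alveolar fricative), /ɖ/ (voiced retroflex stop), /b/ (voiced bilabial stop), among others, satisfy every feature; every other segment in the inventory fails at least one.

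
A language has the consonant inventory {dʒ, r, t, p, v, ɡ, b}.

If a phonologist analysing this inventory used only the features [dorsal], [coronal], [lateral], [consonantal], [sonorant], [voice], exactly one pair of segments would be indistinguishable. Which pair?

b, v

/b/ (voiced bilabial stop) and /v/ (voiced labiodental fricative) are both [-dorsal], [-coronal], [-lateral], [+consonantal], [-sonorant], [+voice], so none of the listed features separates them. (They do differ in [continuant], which is not among the given features.) Every other pair in the inventory differs on at least one listed feature.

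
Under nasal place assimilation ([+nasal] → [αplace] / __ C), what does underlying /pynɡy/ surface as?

/n/ sits before the [+dorsal] consonant /ɡ/, so it takes on [+dorsal] and surfaces as /ŋ/. The rest of the form is unaffected: [pyŋɡy].

[pyŋɡy]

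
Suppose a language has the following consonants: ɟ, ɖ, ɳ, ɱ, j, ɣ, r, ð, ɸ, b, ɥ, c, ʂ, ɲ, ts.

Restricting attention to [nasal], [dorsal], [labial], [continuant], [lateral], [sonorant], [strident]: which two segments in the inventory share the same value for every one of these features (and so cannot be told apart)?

ɟ, c

On the given features, /ɟ/ and /c/ have an identical profile: [−nasal], [+dorsal], [−labial], [−continuant], [−lateral], [−sonorant], [−strident]. No other two segments in the inventory coincide on all 7 features. (They do differ in [voice], which is not among the given features.)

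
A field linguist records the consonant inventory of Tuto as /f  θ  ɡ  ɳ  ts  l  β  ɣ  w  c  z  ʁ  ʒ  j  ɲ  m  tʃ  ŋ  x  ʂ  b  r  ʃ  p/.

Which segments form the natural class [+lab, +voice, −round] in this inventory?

β, m, b

Checking each segment against [+labial], [+voice], [−round]: /β/ (voiced bilabial fricative), /m/ (bilabial nasal), /b/ (voiced bilabial stop) satisfy every feature; every other segment in the inventory fails at least one.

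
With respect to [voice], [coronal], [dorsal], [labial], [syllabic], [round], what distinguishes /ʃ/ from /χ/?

[coronal], [dorsal]

/ʃ/ is the voiceless postalveolar fricative and /χ/ is the voiceless uvular fricative. Both are [-voice], [-labial], [-syllabic], [-round]. /ʃ/ is [+coronal] while /χ/ is [-coronal]; /ʃ/ is [-dorsal] while /χ/ is [+dorsal], so the distinguishing features are [coronal], [dorsal].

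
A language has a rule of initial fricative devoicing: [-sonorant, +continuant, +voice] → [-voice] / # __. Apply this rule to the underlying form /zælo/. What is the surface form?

[sælo]

/z/ satisfies [-sonorant, +continuant, +voice] and sits in # __. The [-voice] counterpart of the voiced alveolar fricative is /s/. Other segments in /zælo/ either fail the structural description or are not in the environment, so the surface form is [sælo].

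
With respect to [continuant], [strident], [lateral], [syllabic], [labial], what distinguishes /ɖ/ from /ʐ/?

[continuant], [strident]

/ɖ/ (voiced retroflex stop) and /ʐ/ (voiced retroflex fricative) agree on [−lateral], [−syllabic], [−labial]. They differ on [continuant] (/ɖ/ [−], /ʐ/ [+]), [strident] (/ɖ/ [−], /ʐ/ [+]).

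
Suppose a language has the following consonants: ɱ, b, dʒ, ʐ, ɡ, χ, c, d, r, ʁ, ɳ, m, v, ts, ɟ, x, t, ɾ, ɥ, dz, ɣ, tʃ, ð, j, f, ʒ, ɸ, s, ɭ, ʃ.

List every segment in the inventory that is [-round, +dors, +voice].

ɡ, ʁ, ɟ, ɣ, j

Among the inventory, the [-round] segments are /ɱ, b, dʒ, ʐ, ɡ, χ, c, d, r, ʁ, ɳ, m, v, ts, ɟ, x, t, ɾ, dz, ɣ, tʃ, ð, j, f, ʒ, ɸ, s, ɭ, ʃ/.
Intersecting with [+dorsal] gives /ɡ, χ, c, ʁ, ɟ, x, ɣ, j/.
Within that set, [+voice] leaves /ɡ, ʁ, ɟ, ɣ, j/.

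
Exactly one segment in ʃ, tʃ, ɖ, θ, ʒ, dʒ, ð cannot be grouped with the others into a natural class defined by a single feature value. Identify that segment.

ɖ

[distributed] groups all but one: /ð, ʒ, θ, tʃ, dʒ, ʃ/ share [+distributed] while /ɖ/ (voiced retroflex stop) alone is [−distributed]. Removing any other segment would not leave a single-feature class that excludes it.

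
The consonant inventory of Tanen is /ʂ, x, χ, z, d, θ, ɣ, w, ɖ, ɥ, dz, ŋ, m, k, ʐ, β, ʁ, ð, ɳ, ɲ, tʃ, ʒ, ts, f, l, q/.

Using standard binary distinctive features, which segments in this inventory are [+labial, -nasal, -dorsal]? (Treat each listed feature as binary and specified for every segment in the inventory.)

β, f

Eliminate segments failing any feature: /ʂ, x, χ, z, d, θ, ɣ, ɖ, dz, ŋ, k, ʐ, ʁ, ð, ɳ, ɲ, tʃ, ʒ, ts, l, q/ are [-labial]; /w, ɥ/ are [+dorsal]; /m/ is [+nasal]. The remaining /β, f/ satisfy [+labial], [-nasal], [-dorsal].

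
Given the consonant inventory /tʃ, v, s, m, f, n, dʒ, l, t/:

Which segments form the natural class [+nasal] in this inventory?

m, n

The feature [nasal] marks segments produced with velum lowered (airflow through the nose). In this inventory /m, n/ have that property, so they are [+nasal]; /tʃ, v, s, f, dʒ, l, t/ are [−nasal].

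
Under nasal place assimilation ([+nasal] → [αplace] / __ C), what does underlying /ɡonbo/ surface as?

The only nasal preceding a consonant is /n/ before /b/. /b/ is [+labial], so /n/ → /m/, giving [ɡombo].

[ɡombo]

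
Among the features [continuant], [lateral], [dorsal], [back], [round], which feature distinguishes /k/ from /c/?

/k/ (voiceless velar stop) and /c/ (voiceless palatal stop) agree on [-continuant], [-lateral], [+dorsal], [-round]. They differ on [back] (/k/ [+], /c/ [-]).

[back]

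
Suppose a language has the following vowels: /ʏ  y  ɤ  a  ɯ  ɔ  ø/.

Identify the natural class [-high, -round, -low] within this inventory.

The [-high] segments are /ɤ, a, ɔ, ø/.
Of those, [-round] gives /ɤ, a/.
Among these, [-low] leaves /ɤ/.

ɤ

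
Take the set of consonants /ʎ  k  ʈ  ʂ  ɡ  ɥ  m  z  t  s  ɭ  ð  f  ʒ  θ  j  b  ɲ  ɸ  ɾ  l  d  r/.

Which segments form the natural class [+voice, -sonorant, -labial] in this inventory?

Among the inventory, the [+voice] segments are /ʎ, ɡ, ɥ, m, z, ɭ, ð, ʒ, j, b, ɲ, ɾ, l, d, r/.
Within that set, [-sonorant] gives /ɡ, z, ð, ʒ, b, d/.
Among these, [-labial] leaves /ɡ, z, ð, ʒ, d/.

ɡ, z, ð, ʒ, d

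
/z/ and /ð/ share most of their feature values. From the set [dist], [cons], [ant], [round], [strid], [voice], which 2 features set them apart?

[strident], [distributed]

/z/ (voiced alveolar fricative) and /ð/ (voiced dental fricative) agree on [+consonantal], [+anterior], [-round], [+voice]. They differ on [strident] (/z/ [+], /ð/ [-]), [distributed] (/z/ [-], /ð/ [+]).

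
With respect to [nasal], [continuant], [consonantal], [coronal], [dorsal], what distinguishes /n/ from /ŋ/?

/n/ (alveolar nasal) and /ŋ/ (velar nasal) agree on [+nasal], [−continuant], [+consonantal]. They differ on [coronal] (/n/ [+], /ŋ/ [−]), [dorsal] (/n/ [−], /ŋ/ [+]).

[coronal], [dorsal]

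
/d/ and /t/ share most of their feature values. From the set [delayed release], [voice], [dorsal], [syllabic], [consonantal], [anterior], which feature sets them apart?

[voice]

/d/ (voiced alveolar stop) and /t/ (voiceless alveolar stop) agree on [-delayed release], [-dorsal], [-syllabic], [+consonantal], [+anterior]. They differ on [voice] (/d/ [+], /t/ [-]).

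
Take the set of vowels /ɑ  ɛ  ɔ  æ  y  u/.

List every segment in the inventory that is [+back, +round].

First, the [+back] segments are /ɑ, ɔ, u/.
Among these, [+round] leaves /ɔ, u/.

ɔ, u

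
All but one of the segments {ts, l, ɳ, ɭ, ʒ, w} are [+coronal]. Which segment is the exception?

w

/ts, ɳ, ʒ, ɭ, l/ are all [+coronal]; /w/ (labial-velar glide) is [−coronal].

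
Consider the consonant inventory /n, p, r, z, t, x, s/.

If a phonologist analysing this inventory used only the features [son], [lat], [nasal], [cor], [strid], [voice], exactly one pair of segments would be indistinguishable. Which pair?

/x/ (voiceless velar fricative) and /p/ (voiceless bilabial stop) are both [-sonorant], [-lateral], [-nasal], [-coronal], [-strident], [-voice], so none of the listed features separates them. (They do differ in [continuant], [labial] and [dorsal], which are not among the given features.) Every other pair in the inventory differs on at least one listed feature.

x, p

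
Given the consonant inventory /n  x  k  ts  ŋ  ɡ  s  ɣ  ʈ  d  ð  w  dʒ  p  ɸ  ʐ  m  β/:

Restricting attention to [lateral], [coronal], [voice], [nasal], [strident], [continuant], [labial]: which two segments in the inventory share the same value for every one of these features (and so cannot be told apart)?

Both /β/ and /w/ are [−lateral], [−coronal], [+voice], [−nasal], [−strident], [+continuant], [+labial]. Since the list omits [sonorant], [round] and [dorsal] — which do distinguish the voiced bilabial fricative from the labial-velar glide — this pair collapses; all other pairs remain distinct.

β, w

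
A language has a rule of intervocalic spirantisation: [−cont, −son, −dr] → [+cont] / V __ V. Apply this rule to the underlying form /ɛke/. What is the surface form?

[ɛxe]

/k/ satisfies [−cont, −son, −dr] and sits in V __ V. The [+continuant] counterpart of the voiceless velar stop is /x/. Other segments in /ɛke/ either fail the structural description or are not in the environment, so the surface form is [ɛxe].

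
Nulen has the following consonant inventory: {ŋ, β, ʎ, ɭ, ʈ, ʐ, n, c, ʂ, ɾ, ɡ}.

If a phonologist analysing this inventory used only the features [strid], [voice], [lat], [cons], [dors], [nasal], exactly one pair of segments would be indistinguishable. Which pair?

On the given features, /ɾ/ and /β/ have an identical profile: [-strident], [+voice], [-lateral], [+consonantal], [-dorsal], [-nasal]. No other two segments in the inventory coincide on all 6 features. (They do differ in [sonorant], [labial] and [coronal], which are not among the given features.)

ɾ, β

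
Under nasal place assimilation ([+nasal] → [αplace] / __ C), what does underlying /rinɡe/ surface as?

/n/ sits before the [+dorsal] consonant /ɡ/, so it takes on [+dorsal] and surfaces as /ŋ/. The rest of the form is unaffected: [riŋɡe].

[riŋɡe]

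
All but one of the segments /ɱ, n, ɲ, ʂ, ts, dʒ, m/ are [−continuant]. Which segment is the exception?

ʂ

Every segment except /ʂ/ is [−continuant]. /ʂ/ (voiceless retroflex fricative) is [+continuant], so it is the exception.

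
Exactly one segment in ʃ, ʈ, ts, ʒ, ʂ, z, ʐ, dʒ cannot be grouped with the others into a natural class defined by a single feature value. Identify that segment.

The remaining segments after removing /ʈ/ share [+strident]; /ʈ/ (voiceless retroflex stop) is [−strident]. For every other candidate removal, the leftover set fails to share any single feature value that the removed segment lacks.

ʈ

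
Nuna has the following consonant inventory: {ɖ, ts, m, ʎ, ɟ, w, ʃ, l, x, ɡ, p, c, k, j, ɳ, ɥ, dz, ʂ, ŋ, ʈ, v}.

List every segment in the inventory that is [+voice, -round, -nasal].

ɖ, ʎ, ɟ, l, ɡ, j, dz, v

Checking each segment against [+voice], [-round], [-nasal]: /ɖ/ (voiced retroflex stop), /ʎ/ (palatal lateral approximant), /ɟ/ (voiced palatal stop), /l/ (alveolar lateral approximant), /ɡ/ (voiced velar stop), /j/ (palatal glide), among others, satisfy every feature; every other segment in the inventory fails at least one.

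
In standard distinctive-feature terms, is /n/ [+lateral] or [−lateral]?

/n/ is the alveolar nasal, hence [−lateral].

[−lateral]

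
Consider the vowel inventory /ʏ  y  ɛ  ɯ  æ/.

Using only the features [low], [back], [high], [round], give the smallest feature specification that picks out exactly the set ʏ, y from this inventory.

[+round]

The target set is precisely the extension of [+round] in this inventory.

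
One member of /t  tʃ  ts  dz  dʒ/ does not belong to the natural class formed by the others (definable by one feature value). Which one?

t

[delayed release] (equivalently [strident]) groups all but one: /ts, tʃ, dz, dʒ/ share [+delayed release] while /t/ (voiceless alveolar stop) alone is [−delayed release]. Removing any other segment would not leave a single-feature class that excludes it.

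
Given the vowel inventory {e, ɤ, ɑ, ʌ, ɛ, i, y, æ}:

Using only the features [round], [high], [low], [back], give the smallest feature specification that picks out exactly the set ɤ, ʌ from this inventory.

/ɤ, ʌ/ are all [-low], [+back], and no other segment in the inventory matches both values. Dropping any one of them over-generates: [+back] alone would also admit /ɑ/; [-low] alone would also admit /e, ɛ, i, y/. No other single listed feature picks out exactly this set either, so fewer than two features will not do.

[-low, +back]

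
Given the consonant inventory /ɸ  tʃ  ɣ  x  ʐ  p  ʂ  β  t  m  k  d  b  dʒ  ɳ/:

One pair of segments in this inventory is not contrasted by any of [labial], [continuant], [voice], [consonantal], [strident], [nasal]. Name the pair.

Both /k/ and /t/ are [−labial], [−continuant], [−voice], [+consonantal], [−strident], [−nasal]. Since the list omits [coronal] and [dorsal] — which do distinguish the voiceless velar stop from the voiceless alveolar stop — this pair collapses; all other pairs remain distinct.

k, t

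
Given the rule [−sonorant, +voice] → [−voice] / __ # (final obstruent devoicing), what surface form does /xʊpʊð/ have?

/ð/ satisfies [−sonorant, +voice] and sits in __ #. The [−voice] counterpart of the voiced dental fricative is /θ/. Other segments in /xʊpʊð/ either fail the structural description or are not in the environment, so the surface form is [xʊpʊθ].

[xʊpʊθ]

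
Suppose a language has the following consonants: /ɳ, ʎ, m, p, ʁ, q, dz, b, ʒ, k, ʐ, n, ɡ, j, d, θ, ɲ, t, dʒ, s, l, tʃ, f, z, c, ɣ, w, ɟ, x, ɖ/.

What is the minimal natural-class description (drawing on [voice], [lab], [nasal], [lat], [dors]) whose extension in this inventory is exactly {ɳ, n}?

[+nasal, -lab, -dors]

The class [+nasal], [-labial], [-dorsal] has exactly /ɳ, n/ as its extension in this inventory. No smaller conjunction from the listed features achieves this: [-labial, -dorsal] alone would also admit /dz, ʒ, ʐ, d, …/; [+nasal, -dorsal] alone would also admit /m/; [+nasal, -labial] alone would also admit /ɲ/; and checking the remaining two-feature bundles turns up none with this extension.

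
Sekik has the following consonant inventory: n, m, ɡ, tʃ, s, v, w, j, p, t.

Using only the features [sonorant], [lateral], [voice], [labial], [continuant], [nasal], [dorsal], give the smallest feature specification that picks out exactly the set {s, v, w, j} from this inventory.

Every target segment is [+continuant] and no other inventory member is, so one feature is enough.

[+continuant]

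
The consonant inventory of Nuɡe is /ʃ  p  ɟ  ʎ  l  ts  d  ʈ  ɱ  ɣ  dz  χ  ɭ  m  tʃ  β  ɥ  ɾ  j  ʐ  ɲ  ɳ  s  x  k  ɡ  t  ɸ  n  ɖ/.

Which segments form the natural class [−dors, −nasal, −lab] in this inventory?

Checking each segment against [−dorsal], [−nasal], [−labial]: /ʃ/ (voiceless postalveolar fricative), /l/ (alveolar lateral approximant), /ts/ (voiceless alveolar affricate), /d/ (voiced alveolar stop), /ʈ/ (voiceless retroflex stop), /dz/ (voiced alveolar affricate), among others, satisfy every feature; every other segment in the inventory fails at least one.

ʃ, l, ts, d, ʈ, dz, ɭ, tʃ, ɾ, ʐ, s, t, ɖ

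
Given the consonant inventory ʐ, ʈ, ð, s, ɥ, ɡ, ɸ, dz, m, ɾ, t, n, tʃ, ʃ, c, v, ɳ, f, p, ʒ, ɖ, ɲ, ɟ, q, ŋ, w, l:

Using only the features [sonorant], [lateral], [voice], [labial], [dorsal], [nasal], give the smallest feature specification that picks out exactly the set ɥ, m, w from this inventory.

/ɥ, m, w/ are all [+sonorant], [+labial], and no other segment in the inventory matches both values. Dropping any one of them over-generates: [+labial] alone would also admit /ɸ, v, f, p/; [+sonorant] alone would also admit /ɾ, n, ɳ, ɲ, …/. No other single listed feature picks out exactly this set either, so fewer than two features will not do.

[+sonorant, +labial]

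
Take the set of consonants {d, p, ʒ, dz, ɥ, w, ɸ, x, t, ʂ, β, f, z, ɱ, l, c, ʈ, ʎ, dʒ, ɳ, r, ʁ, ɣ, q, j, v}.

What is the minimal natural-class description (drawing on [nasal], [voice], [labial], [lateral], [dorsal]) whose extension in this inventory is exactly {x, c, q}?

/x, c, q/ are all [−voice], [+dorsal], and no other segment in the inventory matches both values. Dropping any one of them over-generates: [+dorsal] alone would also admit /ɥ, w, ʎ, ʁ, …/; [−voice] alone would also admit /p, ɸ, t, ʂ, …/. No other single listed feature picks out exactly this set either, so fewer than two features will not do.

[−voice, +dorsal]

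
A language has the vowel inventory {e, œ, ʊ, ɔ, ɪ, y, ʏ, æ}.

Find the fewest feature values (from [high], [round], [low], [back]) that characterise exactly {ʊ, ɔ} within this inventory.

The target set is precisely the extension of [+back] in this inventory.

[+back]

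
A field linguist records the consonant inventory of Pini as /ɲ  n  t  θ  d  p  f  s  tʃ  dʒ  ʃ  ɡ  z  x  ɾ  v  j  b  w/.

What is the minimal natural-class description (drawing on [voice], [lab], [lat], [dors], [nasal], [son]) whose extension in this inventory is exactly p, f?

Every target segment is [-voice], [+labial]; each remaining inventory member fails at least one of these. Each conjunct is needed — [+labial] alone would also admit /v, b, w/; [-voice] alone would also admit /t, θ, s, tʃ, …/ — and no other single listed feature has exactly this extension, so two is the minimum.

[-voice, +lab]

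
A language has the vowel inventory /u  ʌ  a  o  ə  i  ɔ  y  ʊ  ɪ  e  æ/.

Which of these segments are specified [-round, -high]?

ʌ, a, ə, e, æ

Among the inventory, the [-round] segments are /ʌ, a, ə, i, ɪ, e, æ/.
Then [-high] leaves /ʌ, a, ə, e, æ/.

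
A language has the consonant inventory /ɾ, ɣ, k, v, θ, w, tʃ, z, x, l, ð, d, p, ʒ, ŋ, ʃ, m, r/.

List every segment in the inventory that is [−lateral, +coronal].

ɾ, θ, tʃ, z, ð, d, ʒ, ʃ, r

The [−lateral] segments are /ɾ, ɣ, k, v, θ, w, tʃ, z, x, ð, d, p, ʒ, ŋ, ʃ, m, r/.
Of those, [+coronal] leaves /ɾ, θ, tʃ, z, ð, d, ʒ, ʃ, r/.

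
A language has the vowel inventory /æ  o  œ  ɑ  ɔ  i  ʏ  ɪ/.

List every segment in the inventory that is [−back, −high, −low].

Checking each segment against [−back], [−high], [−low]: /œ/ (mid front rounded lax vowel) satisfies every feature; every other segment in the inventory fails at least one.

œ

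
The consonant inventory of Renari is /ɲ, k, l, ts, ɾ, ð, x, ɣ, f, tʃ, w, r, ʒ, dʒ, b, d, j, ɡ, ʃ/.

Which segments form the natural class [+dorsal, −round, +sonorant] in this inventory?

Eliminate segments failing any feature: /k, x, ɣ, ɡ/ are [−sonorant]; /l, ts, ɾ, ð, f, tʃ, r, ʒ, dʒ, b, d, ʃ/ are [−dorsal]; /w/ is [+round]. The remaining /ɲ, j/ satisfy [+dorsal], [−round], [+sonorant].

ɲ, j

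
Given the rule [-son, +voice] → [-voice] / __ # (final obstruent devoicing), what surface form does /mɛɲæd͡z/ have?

[mɛɲæt͡s]

The only segment in the rule's environment that also matches [-son, +voice] is /d͡z/. Applying [-voice] turns the voiced alveolar affricate into /t͡s/ (voiceless alveolar affricate), giving [mɛɲæt͡s].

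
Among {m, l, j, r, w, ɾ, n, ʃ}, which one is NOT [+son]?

ʃ

/ʃ/ is the voiceless postalveolar fricative, which is [−sonorant]; the rest — /r, ɾ, l, m, j, w, n/ — are [+sonorant].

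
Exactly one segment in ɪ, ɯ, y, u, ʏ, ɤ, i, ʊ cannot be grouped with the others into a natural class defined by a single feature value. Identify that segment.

ɤ

The remaining segments after removing /ɤ/ share [+high]; /ɤ/ (mid back unrounded tense vowel) is [-high]. For every other candidate removal, the leftover set fails to share any single feature value that the removed segment lacks.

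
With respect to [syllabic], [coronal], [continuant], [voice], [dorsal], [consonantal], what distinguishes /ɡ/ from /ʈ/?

The two segments share [−syllabic], [−continuant], [+consonantal]. The only features from the list on which they differ: /ɡ/ is [+voice] while /ʈ/ is [−voice]; /ɡ/ is [−coronal] while /ʈ/ is [+coronal]; /ɡ/ is [+dorsal] while /ʈ/ is [−dorsal].

[voice], [coronal], [dorsal]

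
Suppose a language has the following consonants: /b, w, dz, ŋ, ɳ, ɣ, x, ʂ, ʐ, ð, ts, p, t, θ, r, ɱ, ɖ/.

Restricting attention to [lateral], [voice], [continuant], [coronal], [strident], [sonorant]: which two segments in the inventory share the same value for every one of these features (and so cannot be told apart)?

Both /ɱ/ and /ŋ/ are [−lateral], [+voice], [−continuant], [−coronal], [−strident], [+sonorant]. Since the list omits [labial] and [dorsal] — which do distinguish the labiodental nasal from the velar nasal — this pair collapses; all other pairs remain distinct.

ɱ, ŋ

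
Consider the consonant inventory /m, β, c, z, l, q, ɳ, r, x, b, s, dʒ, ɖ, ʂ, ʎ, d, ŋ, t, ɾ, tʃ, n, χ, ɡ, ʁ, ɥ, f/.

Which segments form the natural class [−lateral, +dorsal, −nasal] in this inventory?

Eliminate segments failing any feature: /m, β, z, ɳ, r, b, s, dʒ, ɖ, ʂ, d, t, ɾ, tʃ, n, f/ are [−dorsal]; /l, ʎ/ are [+lateral]; /ŋ/ is [+nasal]. The remaining /c, q, x, χ, ɡ, ʁ, ɥ/ satisfy [−lateral], [+dorsal], [−nasal].

c, q, x, χ, ɡ, ʁ, ɥ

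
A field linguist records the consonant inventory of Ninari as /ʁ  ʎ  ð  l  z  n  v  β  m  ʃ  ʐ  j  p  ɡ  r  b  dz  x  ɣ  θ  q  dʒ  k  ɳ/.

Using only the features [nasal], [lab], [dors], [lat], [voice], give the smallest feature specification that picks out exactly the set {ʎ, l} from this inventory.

[+lat]

/ʎ, l/ are exactly the [+lateral] segments in the inventory, so a single feature suffices.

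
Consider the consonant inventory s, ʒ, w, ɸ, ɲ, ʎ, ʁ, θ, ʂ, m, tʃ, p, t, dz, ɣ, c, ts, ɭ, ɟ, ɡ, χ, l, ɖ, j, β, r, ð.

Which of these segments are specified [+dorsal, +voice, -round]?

ɲ, ʎ, ʁ, ɣ, ɟ, ɡ, j

Checking each segment against [+dorsal], [+voice], [-round]: /ɲ/ (palatal nasal), /ʎ/ (palatal lateral approximant), /ʁ/ (voiced uvular fricative), /ɣ/ (voiced velar fricative), /ɟ/ (voiced palatal stop), /ɡ/ (voiced velar stop), among others, satisfy every feature; every other segment in the inventory fails at least one.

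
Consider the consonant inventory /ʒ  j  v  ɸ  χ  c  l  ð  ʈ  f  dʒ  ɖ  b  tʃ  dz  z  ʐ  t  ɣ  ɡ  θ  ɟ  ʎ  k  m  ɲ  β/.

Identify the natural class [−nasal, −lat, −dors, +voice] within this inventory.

Among the inventory, the [−nasal] segments are /ʒ, j, v, ɸ, χ, c, l, ð, ʈ, f, dʒ, ɖ, b, tʃ, dz, z, ʐ, t, ɣ, ɡ, θ, ɟ, ʎ, k, β/.
Then [−lateral] gives /ʒ, j, v, ɸ, χ, c, ð, ʈ, f, dʒ, ɖ, b, tʃ, dz, z, ʐ, t, ɣ, ɡ, θ, ɟ, k, β/.
Among these, [−dorsal] gives /ʒ, v, ɸ, ð, ʈ, f, dʒ, ɖ, b, tʃ, dz, z, ʐ, t, θ, β/.
Within that set, [+voice] leaves /ʒ, v, ð, dʒ, ɖ, b, dz, z, ʐ, β/.

ʒ, v, ð, dʒ, ɖ, b, dz, z, ʐ, β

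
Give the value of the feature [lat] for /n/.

[-lateral]

As the alveolar nasal, /n/ is [-lateral].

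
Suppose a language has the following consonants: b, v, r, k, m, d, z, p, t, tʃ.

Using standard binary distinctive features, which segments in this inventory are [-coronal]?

b, v, k, m, p

The feature [coronal] marks segments articulated with the tongue front (tip or blade). In this inventory /b, v, k, m, p/ lack that property, so they are [-coronal]; /r, d, z, t, tʃ/ are [+coronal].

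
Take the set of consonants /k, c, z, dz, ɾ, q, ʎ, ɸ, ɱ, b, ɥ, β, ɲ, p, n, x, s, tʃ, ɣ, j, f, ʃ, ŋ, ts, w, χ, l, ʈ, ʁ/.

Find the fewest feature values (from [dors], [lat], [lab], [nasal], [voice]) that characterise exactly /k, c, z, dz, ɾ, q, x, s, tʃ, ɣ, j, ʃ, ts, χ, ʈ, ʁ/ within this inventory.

[-nasal, -lat, -lab]

Every target segment is [-nasal], [-lateral], [-labial]; each remaining inventory member fails at least one of these. Each conjunct is needed — [-lateral, -labial] alone would also admit /ɲ, n, ŋ/; [-nasal, -labial] alone would also admit /ʎ, l/; [-nasal, -lateral] alone would also admit /ɸ, b, ɥ, β, …/ — and no other combination of two listed features has exactly this extension, so three is the minimum.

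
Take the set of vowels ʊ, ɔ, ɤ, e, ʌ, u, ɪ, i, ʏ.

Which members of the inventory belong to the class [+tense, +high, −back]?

Checking each segment against [+tense], [+high], [−back]: /i/ (high front unrounded tense vowel) satisfies every feature; every other segment in the inventory fails at least one.

i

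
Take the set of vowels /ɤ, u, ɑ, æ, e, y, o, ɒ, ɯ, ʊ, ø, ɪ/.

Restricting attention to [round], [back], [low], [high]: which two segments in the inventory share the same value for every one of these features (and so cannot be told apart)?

u, ʊ

Both /u/ and /ʊ/ are [+round], [+back], [-low], [+high]. Since the list omits [tense] — which does distinguish the high back rounded tense vowel from the high back rounded lax vowel — this pair collapses; all other pairs remain distinct.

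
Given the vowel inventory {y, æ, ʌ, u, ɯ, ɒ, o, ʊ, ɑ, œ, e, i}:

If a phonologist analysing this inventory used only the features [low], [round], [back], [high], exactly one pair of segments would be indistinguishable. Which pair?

On the given features, /u/ and /ʊ/ have an identical profile: [-low], [+round], [+back], [+high]. No other two segments in the inventory coincide on all 4 features. (They do differ in [tense], which is not among the given features.)

u, ʊ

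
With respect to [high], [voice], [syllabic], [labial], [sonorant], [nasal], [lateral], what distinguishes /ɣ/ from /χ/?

[voice], [high]

/ɣ/ (voiced velar fricative) and /χ/ (voiceless uvular fricative) agree on [−syllabic], [−labial], [−sonorant], [−nasal], [−lateral]. They differ on [voice] (/ɣ/ [+], /χ/ [−]), [high] (/ɣ/ [+], /χ/ [−]).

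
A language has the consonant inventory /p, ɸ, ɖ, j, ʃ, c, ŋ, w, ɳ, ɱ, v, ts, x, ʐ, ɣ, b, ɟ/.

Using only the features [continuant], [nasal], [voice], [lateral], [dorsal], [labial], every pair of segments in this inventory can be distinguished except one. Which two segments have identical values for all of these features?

ɣ, j

/ɣ/ (voiced velar fricative) and /j/ (palatal glide) are both [+continuant], [−nasal], [+voice], [−lateral], [+dorsal], [−labial], so none of the listed features separates them. (They do differ in [sonorant] and [back], which are not among the given features.) Every other pair in the inventory differs on at least one listed feature.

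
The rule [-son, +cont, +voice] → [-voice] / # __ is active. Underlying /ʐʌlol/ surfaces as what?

[ʂʌlol]

/ʐ/ satisfies [-son, +cont, +voice] and sits in # __. The [-voice] counterpart of the voiced retroflex fricative is /ʂ/. Other segments in /ʐʌlol/ either fail the structural description or are not in the environment, so the surface form is [ʂʌlol].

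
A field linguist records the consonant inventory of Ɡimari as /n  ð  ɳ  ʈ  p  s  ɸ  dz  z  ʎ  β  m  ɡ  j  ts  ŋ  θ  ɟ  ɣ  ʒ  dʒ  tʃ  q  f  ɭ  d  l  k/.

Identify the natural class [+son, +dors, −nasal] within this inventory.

Checking each segment against [+sonorant], [+dorsal], [−nasal]: /ʎ/ (palatal lateral approximant), /j/ (palatal glide) satisfy every feature; every other segment in the inventory fails at least one.

ʎ, j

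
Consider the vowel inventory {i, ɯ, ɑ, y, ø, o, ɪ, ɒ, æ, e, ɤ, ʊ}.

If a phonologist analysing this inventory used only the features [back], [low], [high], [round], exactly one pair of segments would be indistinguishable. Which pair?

On the given features, /ɪ/ and /i/ have an identical profile: [-back], [-low], [+high], [-round]. No other two segments in the inventory coincide on all 4 features. (They do differ in [tense], which is not among the given features.)

ɪ, i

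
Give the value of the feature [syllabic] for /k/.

/k/ is the voiceless velar stop, hence [−syllabic].

[−syllabic]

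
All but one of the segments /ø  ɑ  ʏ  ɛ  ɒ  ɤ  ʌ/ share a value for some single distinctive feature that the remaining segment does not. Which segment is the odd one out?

ʏ

The remaining segments after removing /ʏ/ share [-high]; /ʏ/ (high front rounded lax vowel) is [+high]. For every other candidate removal, the leftover set fails to share any single feature value that the removed segment lacks.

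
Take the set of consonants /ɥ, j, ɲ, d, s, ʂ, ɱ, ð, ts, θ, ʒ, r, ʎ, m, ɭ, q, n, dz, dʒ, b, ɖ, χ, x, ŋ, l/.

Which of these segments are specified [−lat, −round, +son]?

Eliminate segments failing any feature: /ɥ/ is [+round]; /d, s, ʂ, ð, ts, θ, ʒ, q, dz, dʒ, b, ɖ, χ, x/ are [−sonorant]; /ʎ, ɭ, l/ are [+lateral]. The remaining /j, ɲ, ɱ, r, m, n, ŋ/ satisfy [−lateral], [−round], [+sonorant].

j, ɲ, ɱ, r, m, n, ŋ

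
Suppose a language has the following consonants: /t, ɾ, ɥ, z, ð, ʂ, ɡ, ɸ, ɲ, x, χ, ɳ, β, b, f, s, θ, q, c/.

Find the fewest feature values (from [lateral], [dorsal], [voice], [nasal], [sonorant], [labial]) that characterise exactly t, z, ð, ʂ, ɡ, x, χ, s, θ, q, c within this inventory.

/t, z, ð, ʂ, ɡ, x, χ, s, θ, q, c/ are all [-sonorant], [-labial], and no other segment in the inventory matches both values. Dropping any one of them over-generates: [-labial] alone would also admit /ɾ, ɲ, ɳ/; [-sonorant] alone would also admit /ɸ, β, b, f/. No other single listed feature picks out exactly this set either, so fewer than two features will not do.

[-sonorant, -labial]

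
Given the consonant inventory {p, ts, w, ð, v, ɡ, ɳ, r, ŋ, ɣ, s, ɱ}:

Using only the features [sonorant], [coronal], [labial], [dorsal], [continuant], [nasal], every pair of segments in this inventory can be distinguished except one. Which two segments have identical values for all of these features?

On the given features, /s/ and /ð/ have an identical profile: [−sonorant], [+coronal], [−labial], [−dorsal], [+continuant], [−nasal]. No other two segments in the inventory coincide on all 6 features. (They do differ in [voice], [strident] and [distributed], which are not among the given features.)

s, ð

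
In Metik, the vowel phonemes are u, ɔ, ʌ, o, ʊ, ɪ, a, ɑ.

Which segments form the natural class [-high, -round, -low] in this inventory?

Among the inventory, the [-high] segments are /ɔ, ʌ, o, a, ɑ/.
Intersecting with [-round] gives /ʌ, a, ɑ/.
Then [-low] leaves /ʌ/.

ʌ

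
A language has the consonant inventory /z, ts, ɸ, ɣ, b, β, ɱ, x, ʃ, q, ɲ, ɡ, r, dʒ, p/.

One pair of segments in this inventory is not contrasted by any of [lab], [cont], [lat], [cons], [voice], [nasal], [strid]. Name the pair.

r, ɣ

Both /r/ and /ɣ/ are [-labial], [+continuant], [-lateral], [+consonantal], [+voice], [-nasal], [-strident]. Since the list omits [sonorant], [coronal] and [dorsal] — which do distinguish the alveolar trill from the voiced velar fricative — this pair collapses; all other pairs remain distinct.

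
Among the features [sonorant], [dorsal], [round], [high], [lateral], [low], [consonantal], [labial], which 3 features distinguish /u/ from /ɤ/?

[labial], [round], [high]

/u/ is the high back rounded tense vowel and /ɤ/ is the mid back unrounded tense vowel. Both are [+sonorant], [+dorsal], [-lateral], [-low], [-consonantal]. /u/ is [+labial] while /ɤ/ is [-labial]; /u/ is [+round] while /ɤ/ is [-round]; /u/ is [+high] while /ɤ/ is [-high], so the distinguishing features are [labial], [round], [high].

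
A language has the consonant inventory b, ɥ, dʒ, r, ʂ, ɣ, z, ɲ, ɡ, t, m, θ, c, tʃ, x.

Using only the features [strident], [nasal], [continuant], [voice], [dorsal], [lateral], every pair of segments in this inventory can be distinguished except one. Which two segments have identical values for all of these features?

Both /ɣ/ and /ɥ/ are [-strident], [-nasal], [+continuant], [+voice], [+dorsal], [-lateral]. Since the list omits [sonorant], [labial], [round] and [back] — which do distinguish the voiced velar fricative from the labial-palatal glide — this pair collapses; all other pairs remain distinct.

ɣ, ɥ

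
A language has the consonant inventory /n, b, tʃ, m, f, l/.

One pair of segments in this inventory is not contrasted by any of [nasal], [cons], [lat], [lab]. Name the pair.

b, f

/b/ (voiced bilabial stop) and /f/ (voiceless labiodental fricative) are both [-nasal], [+consonantal], [-lateral], [+labial], so none of the listed features separates them. (They do differ in [voice] and [continuant], which are not among the given features.) Every other pair in the inventory differs on at least one listed feature.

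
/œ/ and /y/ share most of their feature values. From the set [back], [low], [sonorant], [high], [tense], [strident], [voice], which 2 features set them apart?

The two segments share [−back], [−low], [+sonorant], [−strident], [+voice]. The only features from the list on which they differ: /œ/ is [−high] while /y/ is [+high]; /œ/ is [−tense] while /y/ is [+tense].

[high], [tense]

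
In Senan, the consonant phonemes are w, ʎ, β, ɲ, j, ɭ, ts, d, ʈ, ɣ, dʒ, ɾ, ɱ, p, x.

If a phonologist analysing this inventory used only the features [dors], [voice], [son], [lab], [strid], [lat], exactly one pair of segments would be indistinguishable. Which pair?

On the given features, /ɲ/ and /j/ have an identical profile: [+dorsal], [+voice], [+sonorant], [−labial], [−strident], [−lateral]. No other two segments in the inventory coincide on all 6 features. (They do differ in [nasal] and [continuant], which are not among the given features.)

ɲ, j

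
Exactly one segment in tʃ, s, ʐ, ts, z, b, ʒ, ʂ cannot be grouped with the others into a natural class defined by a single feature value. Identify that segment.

The remaining segments after removing /b/ share [+strident]; /b/ (voiced bilabial stop) is [-strident]. For every other candidate removal, the leftover set fails to share any single feature value that the removed segment lacks.

b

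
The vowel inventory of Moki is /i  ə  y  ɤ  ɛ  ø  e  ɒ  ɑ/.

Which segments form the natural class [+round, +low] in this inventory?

ɒ

First, the [+round] segments are /y, ø, ɒ/.
Intersecting with [+low] leaves /ɒ/.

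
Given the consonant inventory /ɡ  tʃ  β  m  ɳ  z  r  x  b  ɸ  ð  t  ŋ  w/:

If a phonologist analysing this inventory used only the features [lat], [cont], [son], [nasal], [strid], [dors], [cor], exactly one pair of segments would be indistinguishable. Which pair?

On the given features, /ɸ/ and /β/ have an identical profile: [−lateral], [+continuant], [−sonorant], [−nasal], [−strident], [−dorsal], [−coronal]. No other two segments in the inventory coincide on all 7 features. (They do differ in [voice], which is not among the given features.)

ɸ, β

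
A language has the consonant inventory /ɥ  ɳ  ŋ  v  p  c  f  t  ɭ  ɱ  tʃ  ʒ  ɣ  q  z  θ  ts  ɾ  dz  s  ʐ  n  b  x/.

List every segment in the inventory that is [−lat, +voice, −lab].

The [−lateral] segments are /ɥ, ɳ, ŋ, v, p, c, f, t, ɱ, tʃ, ʒ, ɣ, q, z, θ, ts, ɾ, dz, s, ʐ, n, b, x/.
Among these, [+voice] gives /ɥ, ɳ, ŋ, v, ɱ, ʒ, ɣ, z, ɾ, dz, ʐ, n, b/.
Within that set, [−labial] leaves /ɳ, ŋ, ʒ, ɣ, z, ɾ, dz, ʐ, n/.

ɳ, ŋ, ʒ, ɣ, z, ɾ, dz, ʐ, n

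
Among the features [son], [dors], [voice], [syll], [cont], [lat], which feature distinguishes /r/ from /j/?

The two segments share [+sonorant], [+voice], [-syllabic], [+continuant], [-lateral]. The only feature from the list on which they differ: /r/ is [-dorsal] while /j/ is [+dorsal].

[dorsal]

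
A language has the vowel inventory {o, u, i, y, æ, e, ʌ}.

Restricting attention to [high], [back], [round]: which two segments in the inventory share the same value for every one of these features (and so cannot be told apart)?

e, æ

/e/ (mid front unrounded tense vowel) and /æ/ (low front unrounded vowel) are both [−high], [−back], [−round], so none of the listed features separates them. (They do differ in [low], which is not among the given features.) Every other pair in the inventory differs on at least one listed feature.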